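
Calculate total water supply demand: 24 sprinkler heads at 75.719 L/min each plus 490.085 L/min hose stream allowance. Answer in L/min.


Sprinkler demand = 24 * 75.719 = 1817.256 L/min
Total = 1817.256 + 490.085 = 2307.341 L/min

2307.341 L/min


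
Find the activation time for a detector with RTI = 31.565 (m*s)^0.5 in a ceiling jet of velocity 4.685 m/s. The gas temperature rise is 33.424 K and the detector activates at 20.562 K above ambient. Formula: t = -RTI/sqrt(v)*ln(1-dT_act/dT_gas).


dT_act/dT_gas = 0.61519
ln(1 - 0.61519) = -0.95500
t = -31.565 / sqrt(4.685) * -0.95500 = 13.927 s

13.927 s


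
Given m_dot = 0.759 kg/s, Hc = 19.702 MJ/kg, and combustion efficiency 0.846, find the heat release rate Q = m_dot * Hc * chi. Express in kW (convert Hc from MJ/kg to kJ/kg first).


Hc = 19.702 MJ/kg = 19.702 * 1000 kJ/kg = 19702 kJ/kg
Q = 0.759 kg/s * 19702 kJ/kg * 0.846 = 12651 kW

12651 kW


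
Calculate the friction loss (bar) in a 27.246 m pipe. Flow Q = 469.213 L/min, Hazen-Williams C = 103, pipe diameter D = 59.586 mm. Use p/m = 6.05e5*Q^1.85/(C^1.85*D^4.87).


Q^1.85 = 87505
C^1.85 = 5293.6
D^4.87 = 4.4152e+08
p/m = 0.022651 bar/m
p_total = 0.022651 * 27.246 = 0.61715 bar

0.61715 bar


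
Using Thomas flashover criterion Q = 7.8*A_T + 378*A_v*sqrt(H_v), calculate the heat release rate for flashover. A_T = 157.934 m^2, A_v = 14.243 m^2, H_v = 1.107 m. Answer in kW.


7.8*A_T = 1231.9
sqrt(H_v) = 1.0521
378*A_v*sqrt(H_v) = 5664.6
Q = 1231.9 + 5664.6 = 6896.5 kW

6896.5 kW


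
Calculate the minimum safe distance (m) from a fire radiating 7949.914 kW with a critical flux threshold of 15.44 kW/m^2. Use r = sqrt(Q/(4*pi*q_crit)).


4*pi*q_crit = 194.02
Q/(4*pi*q_crit) = 40.974
r = sqrt(40.974) = 6.4011 m

6.4011 m


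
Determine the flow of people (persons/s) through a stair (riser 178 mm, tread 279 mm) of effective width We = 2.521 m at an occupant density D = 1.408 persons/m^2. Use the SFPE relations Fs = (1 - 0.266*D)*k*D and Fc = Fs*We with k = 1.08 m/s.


1 - 0.266*D = 1 - 0.266*1.408 = 0.62547
Fs = 0.62547 * 1.08 * 1.408 = 0.95112 persons/(s*m)
Fc = 0.95112 * 2.521 = 2.3978 persons/s

2.3978 persons/s


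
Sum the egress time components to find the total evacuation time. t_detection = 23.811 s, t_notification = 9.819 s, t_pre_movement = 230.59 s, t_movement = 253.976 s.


Total = 23.811 + 9.819 + 230.59 + 253.976 = 518.196 s

518.196 s


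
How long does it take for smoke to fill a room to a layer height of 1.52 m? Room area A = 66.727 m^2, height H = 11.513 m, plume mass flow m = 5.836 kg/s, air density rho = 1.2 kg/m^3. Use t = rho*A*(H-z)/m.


H - z = 9.993 m
t = 1.2 * 66.727 * 9.993 / 5.836 = 137.11 s

137.11 s


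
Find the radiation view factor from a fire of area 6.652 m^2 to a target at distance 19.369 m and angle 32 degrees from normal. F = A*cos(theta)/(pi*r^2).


cos(32 deg) = 0.84805
pi*r^2 = 1178.6
F = 6.652 * 0.84805 / 1178.6 = 0.0047864

0.0047864


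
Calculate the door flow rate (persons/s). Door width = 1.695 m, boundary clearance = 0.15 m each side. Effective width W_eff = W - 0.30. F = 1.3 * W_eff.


W_eff = 1.695 - 0.30 = 1.395 m
F = 1.3 * 1.395 = 1.8135 persons/s

1.8135 persons/s


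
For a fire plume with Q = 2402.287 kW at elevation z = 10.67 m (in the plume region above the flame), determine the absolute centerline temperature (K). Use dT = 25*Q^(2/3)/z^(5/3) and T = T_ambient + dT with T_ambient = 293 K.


Q^(2/3) = 179.37
z^(5/3) = 51.714
dT = 25 * 179.37 / 51.714 = 86.713 K
T = 293 + 86.713 = 379.71 K

379.71 K


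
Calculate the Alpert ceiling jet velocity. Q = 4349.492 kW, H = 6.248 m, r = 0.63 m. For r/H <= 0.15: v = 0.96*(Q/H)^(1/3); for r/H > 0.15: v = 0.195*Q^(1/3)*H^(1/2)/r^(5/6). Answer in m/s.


r/H = 0.63 / 6.248 = 0.10083
r/H <= 0.15, so v = 0.96*(Q/H)^(1/3)
Q/H = 696.14
(Q/H)^(1/3) = 8.8627
v = 0.96 * 8.8627 = 8.5082 m/s

8.5082 m/s


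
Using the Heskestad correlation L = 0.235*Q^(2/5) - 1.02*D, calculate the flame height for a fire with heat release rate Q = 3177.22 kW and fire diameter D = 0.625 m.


Q^(2/5) = 25.166
0.235 * Q^(2/5) = 5.9141
1.02 * D = 0.63750
L = 5.2766 m

5.2766 m


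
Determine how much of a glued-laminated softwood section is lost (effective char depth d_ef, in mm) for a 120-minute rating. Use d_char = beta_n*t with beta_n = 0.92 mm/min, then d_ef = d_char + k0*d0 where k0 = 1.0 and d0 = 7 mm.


d_char = 0.92 * 120 = 110.4 mm
d_ef = 110.4 + 1.0*7 = 117.4 mm

117.4 mm


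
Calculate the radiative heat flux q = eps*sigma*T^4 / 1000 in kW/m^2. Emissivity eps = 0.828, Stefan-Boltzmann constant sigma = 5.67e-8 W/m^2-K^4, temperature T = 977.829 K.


T^4 = 9.1422e+11
q = 0.828 * 5.67e-8 * 9.1422e+11 / 1000 = 42.921 kW/m^2

42.921 kW/m^2


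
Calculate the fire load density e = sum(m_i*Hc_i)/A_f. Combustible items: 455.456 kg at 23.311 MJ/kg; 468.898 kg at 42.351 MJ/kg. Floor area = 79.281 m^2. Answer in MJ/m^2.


Total energy = 455.456*23.311 + 468.898*42.351
= 10617.13 + 19858.30
= 30475.43 MJ
e = 30475.43 / 79.281 = 384.40 MJ/m^2

384.40 MJ/m^2


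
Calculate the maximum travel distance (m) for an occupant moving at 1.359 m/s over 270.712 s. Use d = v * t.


d = 1.359 * 270.712 = 367.90 m

367.90 m


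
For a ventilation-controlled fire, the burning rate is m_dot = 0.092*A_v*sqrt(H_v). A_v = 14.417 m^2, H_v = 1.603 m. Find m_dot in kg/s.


sqrt(H_v) = 1.2661
m_dot = 0.092 * 14.417 * 1.2661 = 1.6793 kg/s

1.6793 kg/s


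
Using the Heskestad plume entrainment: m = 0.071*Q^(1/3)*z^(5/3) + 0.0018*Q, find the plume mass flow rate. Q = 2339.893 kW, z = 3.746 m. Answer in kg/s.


Q^(1/3) = 13.276
z^(5/3) = 9.0354
First term = 0.071 * 13.276 * 9.0354 = 8.5167
Second term = 0.0018 * 2339.893 = 4.2118
m = 12.728 kg/s

12.728 kg/s


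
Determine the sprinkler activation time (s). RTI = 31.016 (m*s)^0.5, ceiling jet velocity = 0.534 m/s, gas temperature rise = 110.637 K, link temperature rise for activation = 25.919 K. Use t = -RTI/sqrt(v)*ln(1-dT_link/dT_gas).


dT_link/dT_gas = 0.23427
ln(1 - 0.23427) = -0.26693
t = -31.016 / sqrt(0.534) * -0.26693 = 11.329 s

11.329 s


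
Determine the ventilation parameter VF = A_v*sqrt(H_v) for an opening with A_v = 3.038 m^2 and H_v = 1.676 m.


sqrt(H_v) = 1.2946
VF = 3.038 * 1.2946 = 3.9330 m^(5/2)

3.9330 m^(5/2)


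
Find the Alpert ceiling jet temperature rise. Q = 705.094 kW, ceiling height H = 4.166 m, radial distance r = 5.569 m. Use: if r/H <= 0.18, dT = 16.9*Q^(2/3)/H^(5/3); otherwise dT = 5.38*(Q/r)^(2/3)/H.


r/H = 5.569 / 4.166 = 1.3368
r/H > 0.18, so dT = 5.38*(Q/r)^(2/3)/H
Q/r = 126.61
(Q/r)^(2/3) = 25.214
dT = 5.38 * 25.214 / 4.166 = 32.562 K

32.562 K


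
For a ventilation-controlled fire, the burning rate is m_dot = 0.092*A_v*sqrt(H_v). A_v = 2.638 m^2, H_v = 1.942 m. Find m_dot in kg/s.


sqrt(H_v) = 1.3936
m_dot = 0.092 * 2.638 * 1.3936 = 0.33821 kg/s

0.33821 kg/s


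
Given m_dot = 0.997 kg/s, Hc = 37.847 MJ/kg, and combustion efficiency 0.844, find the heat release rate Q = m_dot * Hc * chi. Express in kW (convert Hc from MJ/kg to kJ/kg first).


Hc = 37.847 MJ/kg = 37.847 * 1000 kJ/kg = 37847 kJ/kg
Q = 0.997 kg/s * 37847 kJ/kg * 0.844 = 31847 kW

31847 kW


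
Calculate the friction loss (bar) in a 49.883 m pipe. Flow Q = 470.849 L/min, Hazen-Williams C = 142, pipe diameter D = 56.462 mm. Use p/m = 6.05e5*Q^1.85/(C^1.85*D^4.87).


Q^1.85 = 88071
C^1.85 = 9588.1
D^4.87 = 3.3967e+08
p/m = 0.016361 bar/m
p_total = 0.016361 * 49.883 = 0.81612 bar

0.81612 bar


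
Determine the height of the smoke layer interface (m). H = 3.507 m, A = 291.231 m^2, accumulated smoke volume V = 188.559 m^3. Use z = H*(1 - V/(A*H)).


V/(A*H) = 0.18462
1 - 0.18462 = 0.81538
z = 3.507 * 0.81538 = 2.8595 m

2.8595 m


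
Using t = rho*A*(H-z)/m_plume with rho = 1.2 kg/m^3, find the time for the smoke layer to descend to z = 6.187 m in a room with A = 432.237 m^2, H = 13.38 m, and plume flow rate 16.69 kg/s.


H - z = 7.193 m
t = 1.2 * 432.237 * 7.193 / 16.69 = 223.54 s

223.54 s


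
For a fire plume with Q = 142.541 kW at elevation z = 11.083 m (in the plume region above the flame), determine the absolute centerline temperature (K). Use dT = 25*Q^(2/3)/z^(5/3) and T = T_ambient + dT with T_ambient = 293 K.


Q^(2/3) = 27.287
z^(5/3) = 55.093
dT = 25 * 27.287 / 55.093 = 12.382 K
T = 293 + 12.382 = 305.38 K

305.38 K


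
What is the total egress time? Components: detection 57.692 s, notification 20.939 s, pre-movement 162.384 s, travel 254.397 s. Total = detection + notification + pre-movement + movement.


Total = 57.692 + 20.939 + 162.384 + 254.397 = 495.412 s

495.412 s


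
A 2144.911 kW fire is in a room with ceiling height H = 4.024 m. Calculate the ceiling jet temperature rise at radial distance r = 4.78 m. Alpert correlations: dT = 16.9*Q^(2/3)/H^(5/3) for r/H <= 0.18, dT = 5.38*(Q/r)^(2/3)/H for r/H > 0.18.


r/H = 4.78 / 4.024 = 1.1879
r/H > 0.18, so dT = 5.38*(Q/r)^(2/3)/H
Q/r = 448.73
(Q/r)^(2/3) = 58.612
dT = 5.38 * 58.612 / 4.024 = 78.363 K

78.363 K


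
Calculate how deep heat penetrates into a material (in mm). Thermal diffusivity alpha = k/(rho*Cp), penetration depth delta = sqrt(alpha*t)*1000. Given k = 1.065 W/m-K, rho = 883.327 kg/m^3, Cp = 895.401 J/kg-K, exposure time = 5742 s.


alpha = 1.065 / (883.327 * 895.401) = 1.3465e-06 m^2/s
alpha * t = 0.0077317
delta = sqrt(0.0077317) * 1000 = 87.930 mm

87.930 mm


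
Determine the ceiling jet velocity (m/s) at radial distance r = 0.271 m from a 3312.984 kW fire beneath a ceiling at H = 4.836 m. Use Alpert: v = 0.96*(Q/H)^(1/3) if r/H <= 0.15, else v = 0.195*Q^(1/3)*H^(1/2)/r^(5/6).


r/H = 0.271 / 4.836 = 0.056038
r/H <= 0.15, so v = 0.96*(Q/H)^(1/3)
Q/H = 685.07
(Q/H)^(1/3) = 8.8154
v = 0.96 * 8.8154 = 8.4628 m/s

8.4628 m/s


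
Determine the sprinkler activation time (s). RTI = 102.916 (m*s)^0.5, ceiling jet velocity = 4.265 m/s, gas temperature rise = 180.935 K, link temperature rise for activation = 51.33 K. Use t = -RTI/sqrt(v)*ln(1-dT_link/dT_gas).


dT_link/dT_gas = 0.28369
ln(1 - 0.28369) = -0.33365
t = -102.916 / sqrt(4.265) * -0.33365 = 16.627 s

16.627 s


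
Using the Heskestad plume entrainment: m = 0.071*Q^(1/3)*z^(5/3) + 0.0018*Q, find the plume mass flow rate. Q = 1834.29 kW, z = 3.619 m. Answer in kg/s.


Q^(1/3) = 12.241
z^(5/3) = 8.5306
First term = 0.071 * 12.241 * 8.5306 = 7.4142
Second term = 0.0018 * 1834.29 = 3.3017
m = 10.716 kg/s

10.716 kg/s


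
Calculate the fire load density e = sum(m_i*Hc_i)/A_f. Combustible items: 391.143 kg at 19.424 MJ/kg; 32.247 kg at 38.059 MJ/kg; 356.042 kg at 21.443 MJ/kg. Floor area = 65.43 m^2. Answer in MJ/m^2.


Total energy = 391.143*19.424 + 32.247*38.059 + 356.042*21.443
= 7597.562 + 1227.289 + 7634.609
= 16459.46 MJ
e = 16459.46 / 65.43 = 251.56 MJ/m^2

251.56 MJ/m^2


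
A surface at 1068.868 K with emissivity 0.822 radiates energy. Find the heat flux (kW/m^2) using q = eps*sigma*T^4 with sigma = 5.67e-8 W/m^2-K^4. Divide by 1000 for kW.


T^4 = 1.3053e+12
q = 0.822 * 5.67e-8 * 1.3053e+12 / 1000 = 60.835 kW/m^2

60.835 kW/m^2


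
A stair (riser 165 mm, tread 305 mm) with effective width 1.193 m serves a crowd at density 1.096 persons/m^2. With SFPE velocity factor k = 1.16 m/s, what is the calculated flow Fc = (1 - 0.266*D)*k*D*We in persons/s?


1 - 0.266*D = 1 - 0.266*1.096 = 0.70846
Fs = 0.70846 * 1.16 * 1.096 = 0.90071 persons/(s*m)
Fc = 0.90071 * 1.193 = 1.0746 persons/s

1.0746 persons/s


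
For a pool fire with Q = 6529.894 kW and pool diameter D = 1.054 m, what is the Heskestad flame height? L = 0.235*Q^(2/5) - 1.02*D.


Q^(2/5) = 33.571
0.235 * Q^(2/5) = 7.8892
1.02 * D = 1.0751
L = 6.8141 m

6.8141 m


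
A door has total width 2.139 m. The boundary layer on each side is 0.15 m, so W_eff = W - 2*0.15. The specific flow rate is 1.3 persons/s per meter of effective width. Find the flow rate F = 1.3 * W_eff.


W_eff = 2.139 - 0.30 = 1.839 m
F = 1.3 * 1.839 = 2.3907 persons/s

2.3907 persons/s


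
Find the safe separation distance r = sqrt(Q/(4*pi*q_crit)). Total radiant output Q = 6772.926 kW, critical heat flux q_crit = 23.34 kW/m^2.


4*pi*q_crit = 293.30
Q/(4*pi*q_crit) = 23.092
r = sqrt(23.092) = 4.8054 m

4.8054 m


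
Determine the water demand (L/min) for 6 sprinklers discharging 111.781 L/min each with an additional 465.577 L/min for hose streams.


Sprinkler demand = 6 * 111.781 = 670.686 L/min
Total = 670.686 + 465.577 = 1136.263 L/min

1136.263 L/min


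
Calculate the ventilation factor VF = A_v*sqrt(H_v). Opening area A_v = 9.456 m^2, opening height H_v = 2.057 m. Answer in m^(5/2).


sqrt(H_v) = 1.4342
VF = 9.456 * 1.4342 = 13.562 m^(5/2)

13.562 m^(5/2)


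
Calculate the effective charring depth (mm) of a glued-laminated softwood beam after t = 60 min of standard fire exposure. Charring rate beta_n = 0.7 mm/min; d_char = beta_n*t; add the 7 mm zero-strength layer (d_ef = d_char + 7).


d_char = 0.7 * 60 = 42 mm
d_ef = 42 + 1.0*7 = 49 mm

49 mm


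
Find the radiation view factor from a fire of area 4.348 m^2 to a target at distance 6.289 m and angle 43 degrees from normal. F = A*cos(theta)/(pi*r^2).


cos(43 deg) = 0.73135
pi*r^2 = 124.25
F = 4.348 * 0.73135 / 124.25 = 0.025592

0.025592


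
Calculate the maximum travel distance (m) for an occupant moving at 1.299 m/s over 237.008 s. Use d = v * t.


d = 1.299 * 237.008 = 307.87 m

307.87 m


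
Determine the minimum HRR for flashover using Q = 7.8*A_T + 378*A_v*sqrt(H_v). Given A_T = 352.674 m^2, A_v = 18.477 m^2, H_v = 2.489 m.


7.8*A_T = 2750.9
sqrt(H_v) = 1.5777
378*A_v*sqrt(H_v) = 11019
Q = 2750.9 + 11019 = 13770 kW

13770 kW


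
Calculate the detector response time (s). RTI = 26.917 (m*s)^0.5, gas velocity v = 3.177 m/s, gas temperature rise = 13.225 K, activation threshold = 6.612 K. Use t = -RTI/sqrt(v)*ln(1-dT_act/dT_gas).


dT_act/dT_gas = 0.49996
ln(1 - 0.49996) = -0.69307
t = -26.917 / sqrt(3.177) * -0.69307 = 10.466 s

10.466 s


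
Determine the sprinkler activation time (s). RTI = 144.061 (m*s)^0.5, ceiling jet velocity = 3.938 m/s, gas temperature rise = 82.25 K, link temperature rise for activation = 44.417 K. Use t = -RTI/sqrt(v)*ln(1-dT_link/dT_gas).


dT_link/dT_gas = 0.54002
ln(1 - 0.54002) = -0.77658
t = -144.061 / sqrt(3.938) * -0.77658 = 56.376 s

56.376 s


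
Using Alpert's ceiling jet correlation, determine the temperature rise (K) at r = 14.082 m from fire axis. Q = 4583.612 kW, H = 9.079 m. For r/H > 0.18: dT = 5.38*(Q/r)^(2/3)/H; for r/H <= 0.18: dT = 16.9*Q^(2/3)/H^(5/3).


r/H = 14.082 / 9.079 = 1.5511
r/H > 0.18, so dT = 5.38*(Q/r)^(2/3)/H
Q/r = 325.49
(Q/r)^(2/3) = 47.318
dT = 5.38 * 47.318 / 9.079 = 28.040 K

28.040 K


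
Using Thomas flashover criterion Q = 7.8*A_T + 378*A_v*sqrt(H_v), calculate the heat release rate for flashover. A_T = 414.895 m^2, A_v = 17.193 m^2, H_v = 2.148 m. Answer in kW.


7.8*A_T = 3236.181
sqrt(H_v) = 1.4656
378*A_v*sqrt(H_v) = 9524.9
Q = 3236.181 + 9524.9 = 12761 kW

12761 kW


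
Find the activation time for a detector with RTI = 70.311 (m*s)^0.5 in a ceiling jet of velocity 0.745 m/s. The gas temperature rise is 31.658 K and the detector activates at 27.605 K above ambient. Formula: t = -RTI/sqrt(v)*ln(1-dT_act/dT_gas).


dT_act/dT_gas = 0.87198
ln(1 - 0.87198) = -2.0555
t = -70.311 / sqrt(0.745) * -2.0555 = 167.44 s

167.44 s


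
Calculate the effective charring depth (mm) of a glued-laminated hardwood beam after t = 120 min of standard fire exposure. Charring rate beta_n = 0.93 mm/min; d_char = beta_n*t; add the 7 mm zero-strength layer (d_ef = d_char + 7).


d_char = 0.93 * 120 = 111.6 mm
d_ef = 111.6 + 1.0*7 = 118.6 mm

118.6 mm


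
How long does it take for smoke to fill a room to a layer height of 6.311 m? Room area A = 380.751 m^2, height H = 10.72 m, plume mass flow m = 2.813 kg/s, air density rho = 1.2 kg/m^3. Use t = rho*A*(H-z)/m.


H - z = 4.409 m
t = 1.2 * 380.751 * 4.409 / 2.813 = 716.13 s

716.13 s


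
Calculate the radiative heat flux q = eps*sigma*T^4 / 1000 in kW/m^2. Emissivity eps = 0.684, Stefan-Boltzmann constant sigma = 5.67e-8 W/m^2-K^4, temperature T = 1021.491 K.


T^4 = 1.0888e+12
q = 0.684 * 5.67e-8 * 1.0888e+12 / 1000 = 42.226 kW/m^2

42.226 kW/m^2


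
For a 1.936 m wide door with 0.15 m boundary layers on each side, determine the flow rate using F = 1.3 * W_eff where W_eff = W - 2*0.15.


W_eff = 1.936 - 0.30 = 1.636 m
F = 1.3 * 1.636 = 2.1268 persons/s

2.1268 persons/s


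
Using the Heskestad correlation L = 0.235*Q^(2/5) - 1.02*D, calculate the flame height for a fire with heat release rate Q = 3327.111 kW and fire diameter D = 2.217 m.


Q^(2/5) = 25.635
0.235 * Q^(2/5) = 6.0241
1.02 * D = 2.2613
L = 3.7628 m

3.7628 m


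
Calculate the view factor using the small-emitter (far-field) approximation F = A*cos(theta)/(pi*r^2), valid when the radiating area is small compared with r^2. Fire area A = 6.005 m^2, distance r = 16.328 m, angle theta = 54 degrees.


cos(54 deg) = 0.58779
pi*r^2 = 837.56
F = 6.005 * 0.58779 / 837.56 = 0.0042142

0.0042142


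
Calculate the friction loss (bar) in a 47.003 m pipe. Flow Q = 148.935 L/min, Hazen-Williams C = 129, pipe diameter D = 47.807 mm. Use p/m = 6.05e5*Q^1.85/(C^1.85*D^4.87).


Q^1.85 = 10472
C^1.85 = 8027.7
D^4.87 = 1.5105e+08
p/m = 0.0052250 bar/m
p_total = 0.0052250 * 47.003 = 0.24559 bar

0.24559 bar


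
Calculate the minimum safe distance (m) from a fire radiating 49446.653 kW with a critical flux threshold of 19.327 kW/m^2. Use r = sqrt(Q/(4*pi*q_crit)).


4*pi*q_crit = 242.87
Q/(4*pi*q_crit) = 203.59
r = sqrt(203.59) = 14.269 m

14.269 m


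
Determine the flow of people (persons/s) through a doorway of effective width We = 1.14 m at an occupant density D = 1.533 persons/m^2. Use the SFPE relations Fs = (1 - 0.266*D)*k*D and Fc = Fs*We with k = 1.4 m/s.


1 - 0.266*D = 1 - 0.266*1.533 = 0.59222
Fs = 0.59222 * 1.4 * 1.533 = 1.2710 persons/(s*m)
Fc = 1.2710 * 1.14 = 1.4490 persons/s

1.4490 persons/s


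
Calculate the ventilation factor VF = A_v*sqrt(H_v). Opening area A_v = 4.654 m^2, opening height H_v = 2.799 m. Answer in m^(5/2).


sqrt(H_v) = 1.6730
VF = 4.654 * 1.6730 = 7.7862 m^(5/2)

7.7862 m^(5/2)


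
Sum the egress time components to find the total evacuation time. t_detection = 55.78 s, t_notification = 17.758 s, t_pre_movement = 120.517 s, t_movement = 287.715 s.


Total = 55.78 + 17.758 + 120.517 + 287.715 = 481.77 s

481.77 s


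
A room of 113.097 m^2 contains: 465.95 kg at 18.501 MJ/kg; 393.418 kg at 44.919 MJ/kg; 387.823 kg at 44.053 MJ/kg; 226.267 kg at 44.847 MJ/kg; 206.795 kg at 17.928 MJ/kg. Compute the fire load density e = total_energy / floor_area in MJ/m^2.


Total energy = 465.95*18.501 + 393.418*44.919 + 387.823*44.053 + 226.267*44.847 + 206.795*17.928
= 8620.541 + 17671.94 + 17084.77 + 10147.40 + 3707.421
= 57232.07 MJ
e = 57232.07 / 113.097 = 506.04 MJ/m^2

506.04 MJ/m^2


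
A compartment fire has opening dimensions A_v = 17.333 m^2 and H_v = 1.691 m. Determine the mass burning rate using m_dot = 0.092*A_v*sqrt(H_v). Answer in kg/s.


sqrt(H_v) = 1.3004
m_dot = 0.092 * 17.333 * 1.3004 = 2.0736 kg/s

2.0736 kg/s


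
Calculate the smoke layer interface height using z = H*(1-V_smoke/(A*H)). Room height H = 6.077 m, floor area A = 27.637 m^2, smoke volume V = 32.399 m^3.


V/(A*H) = 0.19291
1 - 0.19291 = 0.80709
z = 6.077 * 0.80709 = 4.9047 m

4.9047 m


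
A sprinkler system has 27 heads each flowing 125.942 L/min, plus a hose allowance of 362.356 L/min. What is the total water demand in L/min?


Sprinkler demand = 27 * 125.942 = 3400.434 L/min
Total = 3400.434 + 362.356 = 3762.79 L/min

3762.79 L/min


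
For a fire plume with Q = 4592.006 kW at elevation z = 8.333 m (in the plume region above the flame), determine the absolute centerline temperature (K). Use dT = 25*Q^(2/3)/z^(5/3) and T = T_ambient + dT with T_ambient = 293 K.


Q^(2/3) = 276.27
z^(5/3) = 34.251
dT = 25 * 276.27 / 34.251 = 201.65 K
T = 293 + 201.65 = 494.65 K

494.65 K


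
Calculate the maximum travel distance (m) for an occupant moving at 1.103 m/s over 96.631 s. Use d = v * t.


d = 1.103 * 96.631 = 106.58 m

106.58 m


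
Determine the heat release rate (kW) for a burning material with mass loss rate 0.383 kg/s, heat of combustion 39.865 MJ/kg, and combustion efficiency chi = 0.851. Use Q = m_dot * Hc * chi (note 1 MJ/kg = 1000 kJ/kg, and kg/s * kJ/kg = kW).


Hc = 39.865 MJ/kg = 39.865 * 1000 kJ/kg = 39865 kJ/kg
Q = 0.383 kg/s * 39865 kJ/kg * 0.851 = 12993 kW

12993 kW


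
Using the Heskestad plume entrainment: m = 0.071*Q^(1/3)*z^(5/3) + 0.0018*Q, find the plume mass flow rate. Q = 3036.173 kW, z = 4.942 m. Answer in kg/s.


Q^(1/3) = 14.480
z^(5/3) = 14.339
First term = 0.071 * 14.480 * 14.339 = 14.741
Second term = 0.0018 * 3036.173 = 5.4651
m = 20.207 kg/s

20.207 kg/s


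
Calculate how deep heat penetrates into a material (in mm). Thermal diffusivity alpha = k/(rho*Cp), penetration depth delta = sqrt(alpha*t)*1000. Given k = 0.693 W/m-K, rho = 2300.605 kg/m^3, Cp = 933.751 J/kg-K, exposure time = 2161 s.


alpha = 0.693 / (2300.605 * 933.751) = 3.2260e-07 m^2/s
alpha * t = 0.00069713
delta = sqrt(0.00069713) * 1000 = 26.403 mm

26.403 mm


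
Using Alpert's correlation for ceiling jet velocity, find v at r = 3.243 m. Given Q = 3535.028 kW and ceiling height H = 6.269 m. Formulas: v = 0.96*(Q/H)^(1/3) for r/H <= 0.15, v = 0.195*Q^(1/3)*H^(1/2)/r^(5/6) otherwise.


r/H = 3.243 / 6.269 = 0.51731
r/H > 0.15, so v = 0.195*Q^(1/3)*H^(1/2)/r^(5/6)
Q^(1/3) = 15.233
H^(1/2) = 2.5038
r^(5/6) = 2.6656
v = 0.195 * 15.233 * 2.5038 / 2.6656 = 2.7902 m/s

2.7902 m/s


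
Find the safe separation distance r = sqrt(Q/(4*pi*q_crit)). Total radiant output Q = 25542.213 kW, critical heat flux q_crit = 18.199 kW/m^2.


4*pi*q_crit = 228.70
Q/(4*pi*q_crit) = 111.69
r = sqrt(111.69) = 10.568 m

10.568 m


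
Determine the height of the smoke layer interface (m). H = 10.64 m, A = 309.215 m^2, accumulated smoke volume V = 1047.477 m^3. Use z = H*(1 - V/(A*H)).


V/(A*H) = 0.31838
1 - 0.31838 = 0.68162
z = 10.64 * 0.68162 = 7.2525 m

7.2525 m


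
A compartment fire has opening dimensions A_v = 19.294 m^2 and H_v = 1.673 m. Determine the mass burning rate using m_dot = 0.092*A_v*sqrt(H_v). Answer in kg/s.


sqrt(H_v) = 1.2934
m_dot = 0.092 * 19.294 * 1.2934 = 2.2959 kg/s

2.2959 kg/s


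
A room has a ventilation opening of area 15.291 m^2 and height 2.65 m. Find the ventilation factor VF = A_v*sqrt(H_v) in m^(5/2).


sqrt(H_v) = 1.6279
VF = 15.291 * 1.6279 = 24.892 m^(5/2)

24.892 m^(5/2)


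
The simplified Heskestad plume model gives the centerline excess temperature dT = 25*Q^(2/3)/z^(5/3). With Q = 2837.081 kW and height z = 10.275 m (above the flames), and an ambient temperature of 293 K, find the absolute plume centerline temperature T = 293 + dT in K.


Q^(2/3) = 200.41
z^(5/3) = 48.563
dT = 25 * 200.41 / 48.563 = 103.17 K
T = 293 + 103.17 = 396.17 K

396.17 K


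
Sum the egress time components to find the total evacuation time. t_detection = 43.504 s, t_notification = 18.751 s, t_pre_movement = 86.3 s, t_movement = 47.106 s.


Total = 43.504 + 18.751 + 86.3 + 47.106 = 195.661 s

195.661 s


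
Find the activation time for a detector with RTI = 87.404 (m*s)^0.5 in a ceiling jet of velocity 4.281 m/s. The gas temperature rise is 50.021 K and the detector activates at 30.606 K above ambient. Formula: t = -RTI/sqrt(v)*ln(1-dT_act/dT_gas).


dT_act/dT_gas = 0.61186
ln(1 - 0.61186) = -0.94640
t = -87.404 / sqrt(4.281) * -0.94640 = 39.979 s

39.979 s


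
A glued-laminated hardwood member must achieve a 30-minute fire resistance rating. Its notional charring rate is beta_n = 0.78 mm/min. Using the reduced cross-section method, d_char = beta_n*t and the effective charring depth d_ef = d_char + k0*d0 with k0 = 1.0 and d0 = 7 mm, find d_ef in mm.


d_char = 0.78 * 30 = 23.4 mm
d_ef = 23.4 + 1.0*7 = 30.4 mm

30.4 mm


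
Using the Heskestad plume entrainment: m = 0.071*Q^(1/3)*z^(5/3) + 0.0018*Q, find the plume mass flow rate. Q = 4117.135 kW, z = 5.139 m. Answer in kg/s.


Q^(1/3) = 16.027
z^(5/3) = 15.304
First term = 0.071 * 16.027 * 15.304 = 17.415
Second term = 0.0018 * 4117.135 = 7.4108
m = 24.826 kg/s

24.826 kg/s


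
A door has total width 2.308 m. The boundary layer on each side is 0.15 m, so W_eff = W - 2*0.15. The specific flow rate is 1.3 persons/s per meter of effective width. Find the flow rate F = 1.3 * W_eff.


W_eff = 2.308 - 0.30 = 2.008 m
F = 1.3 * 2.008 = 2.6104 persons/s

2.6104 persons/s


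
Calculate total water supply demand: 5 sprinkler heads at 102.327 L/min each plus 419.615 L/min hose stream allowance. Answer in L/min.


Sprinkler demand = 5 * 102.327 = 511.635 L/min
Total = 511.635 + 419.615 = 931.25 L/min

931.25 L/min


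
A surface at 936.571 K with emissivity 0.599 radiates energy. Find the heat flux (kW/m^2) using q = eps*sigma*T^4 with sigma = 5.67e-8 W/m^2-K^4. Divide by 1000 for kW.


T^4 = 7.6942e+11
q = 0.599 * 5.67e-8 * 7.6942e+11 / 1000 = 26.132 kW/m^2

26.132 kW/m^2


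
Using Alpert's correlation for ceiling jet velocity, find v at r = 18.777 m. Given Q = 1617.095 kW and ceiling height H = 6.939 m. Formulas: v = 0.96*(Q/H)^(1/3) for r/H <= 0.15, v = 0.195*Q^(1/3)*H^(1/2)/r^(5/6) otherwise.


r/H = 18.777 / 6.939 = 2.7060
r/H > 0.15, so v = 0.195*Q^(1/3)*H^(1/2)/r^(5/6)
Q^(1/3) = 11.738
H^(1/2) = 2.6342
r^(5/6) = 11.517
v = 0.195 * 11.738 * 2.6342 / 11.517 = 0.52349 m/s

0.52349 m/s


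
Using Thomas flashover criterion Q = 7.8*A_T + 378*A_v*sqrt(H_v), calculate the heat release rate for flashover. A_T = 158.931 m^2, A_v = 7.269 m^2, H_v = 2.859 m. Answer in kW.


7.8*A_T = 1239.7
sqrt(H_v) = 1.6909
378*A_v*sqrt(H_v) = 4645.9
Q = 1239.7 + 4645.9 = 5885.6 kW

5885.6 kW


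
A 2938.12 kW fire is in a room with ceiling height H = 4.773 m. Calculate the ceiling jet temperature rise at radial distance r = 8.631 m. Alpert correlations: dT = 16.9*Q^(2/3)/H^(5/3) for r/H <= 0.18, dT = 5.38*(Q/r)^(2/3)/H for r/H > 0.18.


r/H = 8.631 / 4.773 = 1.8083
r/H > 0.18, so dT = 5.38*(Q/r)^(2/3)/H
Q/r = 340.41
(Q/r)^(2/3) = 48.753
dT = 5.38 * 48.753 / 4.773 = 54.954 K

54.954 K


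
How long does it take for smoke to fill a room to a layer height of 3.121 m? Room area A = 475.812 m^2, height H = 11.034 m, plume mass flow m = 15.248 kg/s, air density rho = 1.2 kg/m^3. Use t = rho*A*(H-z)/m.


H - z = 7.913 m
t = 1.2 * 475.812 * 7.913 / 15.248 = 296.31 s

296.31 s


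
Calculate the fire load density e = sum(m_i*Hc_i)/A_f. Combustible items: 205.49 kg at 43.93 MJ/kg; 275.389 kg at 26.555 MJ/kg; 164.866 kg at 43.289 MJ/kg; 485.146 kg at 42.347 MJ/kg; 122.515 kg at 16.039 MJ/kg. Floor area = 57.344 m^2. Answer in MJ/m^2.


Total energy = 205.49*43.93 + 275.389*26.555 + 164.866*43.289 + 485.146*42.347 + 122.515*16.039
= 9027.176 + 7312.955 + 7136.884 + 20544.48 + 1965.018
= 45986.51 MJ
e = 45986.51 / 57.344 = 801.94 MJ/m^2

801.94 MJ/m^2


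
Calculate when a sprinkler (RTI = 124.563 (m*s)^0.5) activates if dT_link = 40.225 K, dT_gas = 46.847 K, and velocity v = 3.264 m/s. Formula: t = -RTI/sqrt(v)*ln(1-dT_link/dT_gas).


dT_link/dT_gas = 0.85865
ln(1 - 0.85865) = -1.9565
t = -124.563 / sqrt(3.264) * -1.9565 = 134.89 s

134.89 s


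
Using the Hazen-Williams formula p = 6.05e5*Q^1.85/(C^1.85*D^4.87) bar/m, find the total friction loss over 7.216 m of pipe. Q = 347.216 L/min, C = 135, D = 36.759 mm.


Q^1.85 = 50131
C^1.85 = 8732.1
D^4.87 = 4.2007e+07
p/m = 0.082685 bar/m
p_total = 0.082685 * 7.216 = 0.59665 bar

0.59665 bar


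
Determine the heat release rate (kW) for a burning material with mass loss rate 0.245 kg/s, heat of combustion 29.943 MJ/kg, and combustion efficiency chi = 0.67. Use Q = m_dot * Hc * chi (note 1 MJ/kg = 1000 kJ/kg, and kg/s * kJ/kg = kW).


Hc = 29.943 MJ/kg = 29.943 * 1000 kJ/kg = 29943 kJ/kg
Q = 0.245 kg/s * 29943 kJ/kg * 0.67 = 4915.1 kW

4915.1 kW


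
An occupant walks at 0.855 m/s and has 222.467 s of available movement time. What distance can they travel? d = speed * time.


d = 0.855 * 222.467 = 190.21 m

190.21 m


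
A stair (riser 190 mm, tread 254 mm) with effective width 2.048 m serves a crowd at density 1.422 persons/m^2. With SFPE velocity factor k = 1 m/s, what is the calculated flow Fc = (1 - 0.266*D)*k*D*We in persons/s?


1 - 0.266*D = 1 - 0.266*1.422 = 0.62175
Fs = 0.62175 * 1 * 1.422 = 0.88413 persons/(s*m)
Fc = 0.88413 * 2.048 = 1.8107 persons/s

1.8107 persons/s


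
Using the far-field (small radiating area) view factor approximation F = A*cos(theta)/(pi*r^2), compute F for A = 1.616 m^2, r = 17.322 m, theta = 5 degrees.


cos(5 deg) = 0.99619
pi*r^2 = 942.64
F = 1.616 * 0.99619 / 942.64 = 0.0017078

0.0017078


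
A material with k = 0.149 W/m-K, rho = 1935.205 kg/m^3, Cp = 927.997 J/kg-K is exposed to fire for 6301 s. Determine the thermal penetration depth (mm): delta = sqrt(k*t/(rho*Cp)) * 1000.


alpha = 0.149 / (1935.205 * 927.997) = 8.2968e-08 m^2/s
alpha * t = 0.00052278
delta = sqrt(0.00052278) * 1000 = 22.864 mm

22.864 mm


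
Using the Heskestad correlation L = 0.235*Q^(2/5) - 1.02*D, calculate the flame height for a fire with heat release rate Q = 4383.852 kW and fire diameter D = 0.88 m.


Q^(2/5) = 28.625
0.235 * Q^(2/5) = 6.7268
1.02 * D = 0.89760
L = 5.8292 m

5.8292 m


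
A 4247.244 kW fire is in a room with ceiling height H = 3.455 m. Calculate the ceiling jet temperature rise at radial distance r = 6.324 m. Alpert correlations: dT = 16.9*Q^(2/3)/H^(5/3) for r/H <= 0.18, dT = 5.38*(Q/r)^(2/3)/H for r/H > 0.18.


r/H = 6.324 / 3.455 = 1.8304
r/H > 0.18, so dT = 5.38*(Q/r)^(2/3)/H
Q/r = 671.61
(Q/r)^(2/3) = 76.691
dT = 5.38 * 76.691 / 3.455 = 119.42 K

119.42 K


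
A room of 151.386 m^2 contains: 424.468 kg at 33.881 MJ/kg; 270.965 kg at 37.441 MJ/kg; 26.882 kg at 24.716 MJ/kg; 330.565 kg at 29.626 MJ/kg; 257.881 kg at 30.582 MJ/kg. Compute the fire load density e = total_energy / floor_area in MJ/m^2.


Total energy = 424.468*33.881 + 270.965*37.441 + 26.882*24.716 + 330.565*29.626 + 257.881*30.582
= 14381.40 + 10145.20 + 664.4155 + 9793.319 + 7886.517
= 42870.85 MJ
e = 42870.85 / 151.386 = 283.19 MJ/m^2

283.19 MJ/m^2


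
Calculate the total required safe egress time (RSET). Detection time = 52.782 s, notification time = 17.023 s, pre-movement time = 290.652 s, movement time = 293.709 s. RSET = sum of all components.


Total = 52.782 + 17.023 + 290.652 + 293.709 = 654.166 s

654.166 s


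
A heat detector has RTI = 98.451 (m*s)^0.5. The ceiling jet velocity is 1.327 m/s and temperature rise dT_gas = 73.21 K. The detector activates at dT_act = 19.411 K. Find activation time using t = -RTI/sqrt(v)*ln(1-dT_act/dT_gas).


dT_act/dT_gas = 0.26514
ln(1 - 0.26514) = -0.30808
t = -98.451 / sqrt(1.327) * -0.30808 = 26.330 s

26.330 s


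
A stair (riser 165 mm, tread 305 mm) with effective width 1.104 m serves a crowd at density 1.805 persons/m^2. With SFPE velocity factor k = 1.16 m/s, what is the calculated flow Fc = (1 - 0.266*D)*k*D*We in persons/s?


1 - 0.266*D = 1 - 0.266*1.805 = 0.51987
Fs = 0.51987 * 1.16 * 1.805 = 1.0885 persons/(s*m)
Fc = 1.0885 * 1.104 = 1.2017 persons/s

1.2017 persons/s


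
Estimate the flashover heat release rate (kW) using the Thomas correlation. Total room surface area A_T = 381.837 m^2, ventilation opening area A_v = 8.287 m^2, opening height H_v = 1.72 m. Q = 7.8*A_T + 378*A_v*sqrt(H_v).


7.8*A_T = 2978.3
sqrt(H_v) = 1.3115
378*A_v*sqrt(H_v) = 4108.2
Q = 2978.3 + 4108.2 = 7086.5 kW

7086.5 kW


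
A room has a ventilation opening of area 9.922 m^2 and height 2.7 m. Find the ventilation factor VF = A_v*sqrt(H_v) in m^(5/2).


sqrt(H_v) = 1.6432
VF = 9.922 * 1.6432 = 16.304 m^(5/2)

16.304 m^(5/2)


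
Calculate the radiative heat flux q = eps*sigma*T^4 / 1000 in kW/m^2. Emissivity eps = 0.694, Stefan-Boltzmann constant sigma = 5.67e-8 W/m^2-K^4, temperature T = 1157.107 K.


T^4 = 1.7926e+12
q = 0.694 * 5.67e-8 * 1.7926e+12 / 1000 = 70.540 kW/m^2

70.540 kW/m^2


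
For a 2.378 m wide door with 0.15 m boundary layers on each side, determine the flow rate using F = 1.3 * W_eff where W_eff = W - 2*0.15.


W_eff = 2.378 - 0.30 = 2.078 m
F = 1.3 * 2.078 = 2.7014 persons/s

2.7014 persons/s


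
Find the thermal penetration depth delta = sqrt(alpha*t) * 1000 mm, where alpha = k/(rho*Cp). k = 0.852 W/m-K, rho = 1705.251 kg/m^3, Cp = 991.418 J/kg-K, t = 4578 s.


alpha = 0.852 / (1705.251 * 991.418) = 5.0396e-07 m^2/s
alpha * t = 0.0023071
delta = sqrt(0.0023071) * 1000 = 48.032 mm

48.032 mm


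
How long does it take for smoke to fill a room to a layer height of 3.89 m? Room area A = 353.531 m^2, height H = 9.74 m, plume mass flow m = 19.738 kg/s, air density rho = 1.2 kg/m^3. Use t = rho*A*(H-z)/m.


H - z = 5.85 m
t = 1.2 * 353.531 * 5.85 / 19.738 = 125.74 s

125.74 s


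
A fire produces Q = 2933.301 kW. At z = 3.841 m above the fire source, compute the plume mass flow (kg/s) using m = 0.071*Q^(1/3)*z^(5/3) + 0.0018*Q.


Q^(1/3) = 14.315
z^(5/3) = 9.4205
First term = 0.071 * 14.315 * 9.4205 = 9.5745
Second term = 0.0018 * 2933.301 = 5.2799
m = 14.854 kg/s

14.854 kg/s


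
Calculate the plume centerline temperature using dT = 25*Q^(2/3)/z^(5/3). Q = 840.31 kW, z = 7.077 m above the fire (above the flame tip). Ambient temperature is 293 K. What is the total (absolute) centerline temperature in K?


Q^(2/3) = 89.048
z^(5/3) = 26.086
dT = 25 * 89.048 / 26.086 = 85.340 K
T = 293 + 85.340 = 378.34 K

378.34 K


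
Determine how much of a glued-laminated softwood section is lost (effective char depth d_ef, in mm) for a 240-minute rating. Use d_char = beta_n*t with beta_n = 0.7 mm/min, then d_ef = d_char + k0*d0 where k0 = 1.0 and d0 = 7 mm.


d_char = 0.7 * 240 = 168 mm
d_ef = 168 + 1.0*7 = 175 mm

175 mm


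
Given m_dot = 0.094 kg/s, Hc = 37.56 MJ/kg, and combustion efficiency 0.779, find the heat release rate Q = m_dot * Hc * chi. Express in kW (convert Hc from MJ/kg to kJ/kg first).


Hc = 37.56 MJ/kg = 37.56 * 1000 kJ/kg = 37560 kJ/kg
Q = 0.094 kg/s * 37560 kJ/kg * 0.779 = 2750.4 kW

2750.4 kW


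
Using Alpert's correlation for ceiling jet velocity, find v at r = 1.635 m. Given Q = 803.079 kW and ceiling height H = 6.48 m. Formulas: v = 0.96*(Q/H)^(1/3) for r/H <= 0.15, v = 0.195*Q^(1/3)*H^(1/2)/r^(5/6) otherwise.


r/H = 1.635 / 6.48 = 0.25231
r/H > 0.15, so v = 0.195*Q^(1/3)*H^(1/2)/r^(5/6)
Q^(1/3) = 9.2951
H^(1/2) = 2.5456
r^(5/6) = 1.5064
v = 0.195 * 9.2951 * 2.5456 / 1.5064 = 3.0630 m/s

3.0630 m/s


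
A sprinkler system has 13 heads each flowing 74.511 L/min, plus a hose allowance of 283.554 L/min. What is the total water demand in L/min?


Sprinkler demand = 13 * 74.511 = 968.643 L/min
Total = 968.643 + 283.554 = 1252.197 L/min

1252.197 L/min


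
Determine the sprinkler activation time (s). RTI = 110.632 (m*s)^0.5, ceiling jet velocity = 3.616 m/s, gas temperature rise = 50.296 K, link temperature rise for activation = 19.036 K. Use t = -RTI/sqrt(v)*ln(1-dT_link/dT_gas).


dT_link/dT_gas = 0.37848
ln(1 - 0.37848) = -0.47559
t = -110.632 / sqrt(3.616) * -0.47559 = 27.669 s

27.669 s


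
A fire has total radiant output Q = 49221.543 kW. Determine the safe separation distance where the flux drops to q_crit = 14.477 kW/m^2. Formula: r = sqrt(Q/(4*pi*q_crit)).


4*pi*q_crit = 181.92
Q/(4*pi*q_crit) = 270.56
r = sqrt(270.56) = 16.449 m

16.449 m


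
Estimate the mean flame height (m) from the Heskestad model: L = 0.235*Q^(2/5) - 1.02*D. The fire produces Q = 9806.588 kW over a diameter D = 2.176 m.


Q^(2/5) = 39.501
0.235 * Q^(2/5) = 9.2827
1.02 * D = 2.2195
L = 7.0632 m

7.0632 m


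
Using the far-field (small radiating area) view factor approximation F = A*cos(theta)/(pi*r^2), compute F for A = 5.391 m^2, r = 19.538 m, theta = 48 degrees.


cos(48 deg) = 0.66913
pi*r^2 = 1199.3
F = 5.391 * 0.66913 / 1199.3 = 0.0030079

0.0030079


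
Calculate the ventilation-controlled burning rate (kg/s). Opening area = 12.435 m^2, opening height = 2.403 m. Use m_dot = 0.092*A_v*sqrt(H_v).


sqrt(H_v) = 1.5502
m_dot = 0.092 * 12.435 * 1.5502 = 1.7734 kg/s

1.7734 kg/s


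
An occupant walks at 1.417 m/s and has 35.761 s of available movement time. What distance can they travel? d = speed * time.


d = 1.417 * 35.761 = 50.673 m

50.673 m


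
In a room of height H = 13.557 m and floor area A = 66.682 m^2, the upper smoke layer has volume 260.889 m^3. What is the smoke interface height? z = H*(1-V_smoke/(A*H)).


V/(A*H) = 0.28859
1 - 0.28859 = 0.71141
z = 13.557 * 0.71141 = 9.6446 m

9.6446 m


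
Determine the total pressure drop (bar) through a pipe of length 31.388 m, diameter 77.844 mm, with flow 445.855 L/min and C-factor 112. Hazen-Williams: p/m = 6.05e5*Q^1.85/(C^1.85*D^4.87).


Q^1.85 = 79617
C^1.85 = 6180.9
D^4.87 = 1.6228e+09
p/m = 0.0048022 bar/m
p_total = 0.0048022 * 31.388 = 0.15073 bar

0.15073 bar


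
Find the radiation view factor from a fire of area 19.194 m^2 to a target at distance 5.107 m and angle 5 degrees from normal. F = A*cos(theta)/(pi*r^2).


cos(5 deg) = 0.99619
pi*r^2 = 81.937
F = 19.194 * 0.99619 / 81.937 = 0.23336

0.23336


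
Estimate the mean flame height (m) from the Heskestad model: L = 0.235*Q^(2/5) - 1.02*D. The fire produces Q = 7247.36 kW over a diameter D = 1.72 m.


Q^(2/5) = 35.000
0.235 * Q^(2/5) = 8.2251
1.02 * D = 1.7544
L = 6.4707 m

6.4707 m


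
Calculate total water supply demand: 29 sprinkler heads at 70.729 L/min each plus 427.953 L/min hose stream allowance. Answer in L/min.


Sprinkler demand = 29 * 70.729 = 2051.141 L/min
Total = 2051.141 + 427.953 = 2479.094 L/min

2479.094 L/min


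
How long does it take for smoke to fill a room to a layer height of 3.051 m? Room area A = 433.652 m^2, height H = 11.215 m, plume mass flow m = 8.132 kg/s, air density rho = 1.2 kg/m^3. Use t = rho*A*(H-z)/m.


H - z = 8.164 m
t = 1.2 * 433.652 * 8.164 / 8.132 = 522.43 s

522.43 s


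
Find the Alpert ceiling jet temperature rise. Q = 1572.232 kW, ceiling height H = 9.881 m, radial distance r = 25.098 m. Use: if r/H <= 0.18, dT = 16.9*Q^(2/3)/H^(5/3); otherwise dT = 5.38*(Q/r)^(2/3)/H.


r/H = 25.098 / 9.881 = 2.5400
r/H > 0.18, so dT = 5.38*(Q/r)^(2/3)/H
Q/r = 62.644
(Q/r)^(2/3) = 15.773
dT = 5.38 * 15.773 / 9.881 = 8.5882 K

8.5882 K


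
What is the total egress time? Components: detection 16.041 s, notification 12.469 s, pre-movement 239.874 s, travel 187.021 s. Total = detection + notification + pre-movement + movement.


Total = 16.041 + 12.469 + 239.874 + 187.021 = 455.405 s

455.405 s


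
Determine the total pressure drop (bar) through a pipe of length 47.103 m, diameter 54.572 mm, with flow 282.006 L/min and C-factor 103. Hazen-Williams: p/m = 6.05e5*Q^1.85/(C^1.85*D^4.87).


Q^1.85 = 34118
C^1.85 = 5293.6
D^4.87 = 2.8777e+08
p/m = 0.013550 bar/m
p_total = 0.013550 * 47.103 = 0.63825 bar

0.63825 bar


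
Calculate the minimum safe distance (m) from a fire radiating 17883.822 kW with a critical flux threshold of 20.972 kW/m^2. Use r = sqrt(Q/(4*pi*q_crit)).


4*pi*q_crit = 263.54
Q/(4*pi*q_crit) = 67.859
r = sqrt(67.859) = 8.2377 m

8.2377 m


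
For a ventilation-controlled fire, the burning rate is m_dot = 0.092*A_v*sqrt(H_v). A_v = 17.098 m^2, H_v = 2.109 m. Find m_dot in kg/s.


sqrt(H_v) = 1.4522
m_dot = 0.092 * 17.098 * 1.4522 = 2.2844 kg/s

2.2844 kg/s


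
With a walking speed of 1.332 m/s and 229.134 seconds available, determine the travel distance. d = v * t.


d = 1.332 * 229.134 = 305.21 m

305.21 m


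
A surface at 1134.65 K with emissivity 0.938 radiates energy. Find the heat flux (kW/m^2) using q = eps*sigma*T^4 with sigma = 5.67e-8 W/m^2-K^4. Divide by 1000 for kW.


T^4 = 1.6575e+12
q = 0.938 * 5.67e-8 * 1.6575e+12 / 1000 = 88.152 kW/m^2

88.152 kW/m^2
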